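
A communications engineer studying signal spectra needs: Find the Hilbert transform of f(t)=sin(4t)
The Hilbert transform shifts each frequency component by -pi/2.
H{sin(wt)}=-cos(wt)
With w=4: H{sin(4t)}=-cos(4t)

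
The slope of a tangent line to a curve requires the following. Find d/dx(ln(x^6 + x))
Chain rule: d/dx[ln(u)] = u'/u where u = x^6+x
u' = 6x^5+1

Answer: (6x^5+1)/(x^6+x)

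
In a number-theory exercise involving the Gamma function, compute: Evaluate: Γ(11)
Γ(n)=(n-1)! for positive integers
Γ(11)=10!=3628800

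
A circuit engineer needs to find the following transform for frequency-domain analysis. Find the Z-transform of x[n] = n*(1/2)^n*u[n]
Using the property Z{n * a^n * u[n]} = az/(z-a)^2
With a = 1/2: X(z) = (1/2)z/(z - 1/2)^2, |z| > 1/2

Answer: (1/2)z/(z - 1/2)^2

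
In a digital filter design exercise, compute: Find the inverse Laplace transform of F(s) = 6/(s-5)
L^(-1){6/(s-a)}=c·e^(at)
Here a=5, c=6

Answer: 6e^(5t)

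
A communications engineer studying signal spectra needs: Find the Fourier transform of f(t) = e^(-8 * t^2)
The Fourier transform of a Gaussian e^(-a*t^2) is sqrt(pi/a)*e^(-omega^2/(4a)).
With a=8: F(omega)=sqrt(pi/8)*e^(-omega^2/32)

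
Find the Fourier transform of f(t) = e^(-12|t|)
Using the standard pair: F{e^(-a|t|)} = 2a/(a^2 + omega^2)
With a = 12: F(omega) = 24/(144 + omega^2)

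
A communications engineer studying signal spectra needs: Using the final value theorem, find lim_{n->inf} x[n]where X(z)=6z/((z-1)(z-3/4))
Final value theorem: lim x[n] = lim_{z->1} (z-1)*X(z)
(z-1)*X(z) = 6z/(z-3/4)
As z->1: 6/(1 - 3/4) = 6/(1/4) = 24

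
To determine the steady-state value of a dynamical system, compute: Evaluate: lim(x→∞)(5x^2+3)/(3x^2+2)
Divide numerator and denominator by x^2:
lim (5 + 3/x^2)/(3 + 2/x^2)=5/3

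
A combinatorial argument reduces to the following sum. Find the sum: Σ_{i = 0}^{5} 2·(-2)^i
Geometric series: S=a(1 - r^n)/(1 - r)
a=2, r=-2, n=6
S=2(1 - 64)/3=-42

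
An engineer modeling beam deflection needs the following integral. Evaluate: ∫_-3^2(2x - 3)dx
Step 1: Find antiderivative F(x)=x^2 - 3x
Step 2: F(2) - F(-3)=-2 - (18)=-20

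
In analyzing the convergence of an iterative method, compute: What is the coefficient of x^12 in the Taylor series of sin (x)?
sin(x) has only odd powers. Coefficient of x^12=0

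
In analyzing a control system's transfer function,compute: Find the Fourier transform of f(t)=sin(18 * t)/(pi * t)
sin(W*t)/(pi*t)=(W/pi)*sinc(W*t/pi) is the impulse response of the ideal low-pass filter with cutoff W (here W=18).
Its Fourier transform is a rectangular function:
F(omega)=1 for |omega| < 18, 0 otherwise

Answer: rect(omega/36) [i.e., 1 for |omega| < 18, 0 otherwise]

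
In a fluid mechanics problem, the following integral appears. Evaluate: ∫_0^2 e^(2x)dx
Antiderivative: (1/2)e^(2x)
Evaluate: (1/2)(e^4-1)

Answer: (e^4-1)/2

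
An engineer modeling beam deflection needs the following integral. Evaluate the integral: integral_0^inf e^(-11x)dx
integral_0^inf e^(-11x) dx=[-1/11 * e^(-11x)]_0^inf
=0 - (-1/11)=1/11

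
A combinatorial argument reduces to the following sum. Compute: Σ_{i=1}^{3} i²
Using formula: Σ i^2=n(n + 1)(2n + 1)/6=3·4·7/6=14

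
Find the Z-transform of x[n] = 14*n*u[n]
Z{n*u[n]} = z/(z-1)^2
By linearity: Z{14*n*u[n]} = 14z/(z-1)^2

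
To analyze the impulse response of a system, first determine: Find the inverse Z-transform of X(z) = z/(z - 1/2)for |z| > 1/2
Standard pair: z/(z-a) <-> a^n * u[n] for causal signals
With a=1/2: x[n]=(1/2)^n * u[n]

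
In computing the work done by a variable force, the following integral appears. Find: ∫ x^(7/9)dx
Power rule: ∫ x^(7/9) dx = x^(16/9)/(16/9)+C

Answer: (9/16)·x^(16/9)+C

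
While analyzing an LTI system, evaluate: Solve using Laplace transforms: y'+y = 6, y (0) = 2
Take L of both sides: sY(s) - 2 + Y(s)=6/s
Y(s)(s + 1)=6/s + 2
Y(s)=6/(s(s + 1)) + 2/(s + 1)
Partial fractions: 6/(s(s + 1))=6/s - 6/(s + 1)
So Y(s)=6/s - 4/(s + 1)
Inverse transform (L^(-1){1/s}=1, L^(-1){1/(s + 1)}=e^(-t)):

Answer: y(t)=6 - 4·e^(-t)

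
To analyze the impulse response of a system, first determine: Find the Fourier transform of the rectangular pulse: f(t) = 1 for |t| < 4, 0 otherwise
F(omega)=integral from -4 to 4 of e^(-j*omega*t) dt
=2*sin(4*omega)/omega=8*sinc(4*omega/pi)

Answer: 2*sin(4*omega)/omega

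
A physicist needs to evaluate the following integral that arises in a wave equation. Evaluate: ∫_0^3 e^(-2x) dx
Antiderivative: (1/(-2))e^(-2x)
Evaluate: (1/(-2))(e^-6 - 1)

Answer: (e^-6 - 1)/(-2)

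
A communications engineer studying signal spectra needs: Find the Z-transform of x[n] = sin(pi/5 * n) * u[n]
Z{sin(w0 * n) * u[n]} = z * sin(w0)/(z^2-2z * cos(w0)+1)
With w0 = pi/5: X(z) = z * sin(pi/5)/(z^2-2z * cos(pi/5)+1)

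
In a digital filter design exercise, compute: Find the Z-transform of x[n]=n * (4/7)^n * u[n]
Using the property Z{n * a^n * u[n]}=az/(z-a)^2
With a=4/7: X(z)=(4/7)z/(z - 4/7)^2, |z| > 4/7

Answer: (4/7)z/(z - 4/7)^2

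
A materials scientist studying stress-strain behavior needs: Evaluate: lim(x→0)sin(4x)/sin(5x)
sin(u) ≈ u for small u:
sin(4x)/sin(5x) ≈ 4x/(5x)=4/5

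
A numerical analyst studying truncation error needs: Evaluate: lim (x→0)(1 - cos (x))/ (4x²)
Using 1-cos(u) ≈ u²/2 for small u:
(1-cos(x)) ≈ (x)²/2=1x²/2
So limit=1/(2·4)=1/8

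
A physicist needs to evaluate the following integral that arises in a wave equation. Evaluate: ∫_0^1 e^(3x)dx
Antiderivative: (1/3)e^(3x)
Evaluate: (1/3)(e^3-1)

Answer: (e^3-1)/3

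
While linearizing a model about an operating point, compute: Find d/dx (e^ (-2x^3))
Chain rule: d/dx[e^u]=e^u · u' where u=-2x^3
u'=-6x^2

Answer: -6x^2·e^(-2x^3)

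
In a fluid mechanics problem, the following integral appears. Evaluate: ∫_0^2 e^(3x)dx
Antiderivative: (1/3)e^(3x)
Evaluate: (1/3)(e^6 - 1)

Answer: (e^6 - 1)/3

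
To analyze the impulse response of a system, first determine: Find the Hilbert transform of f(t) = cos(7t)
The Hilbert transform shifts each frequency component by -pi/2.
H{cos(wt)}=sin(wt)
With w=7: H{cos(7t)}=sin(7t)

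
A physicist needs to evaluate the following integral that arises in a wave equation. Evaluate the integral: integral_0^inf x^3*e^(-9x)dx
This is a Gamma integral. Substitute u=9x (du=9 dx):
integral_0^inf x^3*e^(-9x) dx=(1/9^4) integral_0^inf u^3*e^(-u) du
=Gamma(4)/9^4=3!/9^4=6/6561

Answer: 2/2187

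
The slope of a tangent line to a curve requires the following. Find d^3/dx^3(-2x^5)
Apply power rule 3 times:
d^1: -10x^4
d^2: -40x^3
d^3: -120x^2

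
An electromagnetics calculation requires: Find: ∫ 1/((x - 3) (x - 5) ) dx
Partial fractions: 1/((x-3)(x-5)) = A/(x-3)+B/(x-5)
A = -1/2, B = 1/2
∫ [-1/2· 1/(x-3)+1/2· 1/(x-5)] dx
= (1/2)[ln|x-5| - ln|x-3|]+C

Answer: (1/2)·ln|(x-5)/(x-3)|+C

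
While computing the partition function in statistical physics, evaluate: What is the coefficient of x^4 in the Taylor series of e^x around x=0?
Taylor series of e^x=Σ x^n/n!
Coefficient of x^4=1/4!=1/24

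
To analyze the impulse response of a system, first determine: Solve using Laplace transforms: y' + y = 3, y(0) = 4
Take L of both sides: sY(s) - 4 + Y(s)=3/s
Y(s)(s + 1)=3/s + 4
Y(s)=3/(s(s + 1)) + 4/(s + 1)
Partial fractions: 3/(s(s + 1))=3/s - 3/(s + 1)
So Y(s)=3/s + 1/(s + 1)
Inverse transform (L^(-1){1/s}=1, L^(-1){1/(s + 1)}=e^(-t)):

Answer: y(t)=3 + e^(-t)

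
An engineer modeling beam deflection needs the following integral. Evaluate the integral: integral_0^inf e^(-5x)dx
integral_0^inf e^(-5x) dx=[-1/5 * e^(-5x)]_0^inf
=0 - (-1/5)=1/5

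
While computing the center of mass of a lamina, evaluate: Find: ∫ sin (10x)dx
Using substitution u=10x: ∫ sin(u) du/10=-cos(u)/10 + C

Answer: (-1/10)cos(10x) + C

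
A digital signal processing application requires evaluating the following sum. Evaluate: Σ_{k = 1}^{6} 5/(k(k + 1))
Partial fractions: 5/(k(k+1)) = 5/k - 5/(k+1)
Telescoping sum: 5(1-1/7) = 5·6/7

Answer: 30/7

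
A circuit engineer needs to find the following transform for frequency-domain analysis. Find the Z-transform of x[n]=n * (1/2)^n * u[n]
Using the property Z{n*a^n*u[n]} = az/(z-a)^2
With a = 1/2: X(z) = (1/2)z/(z - 1/2)^2, |z| > 1/2

Answer: (1/2)z/(z - 1/2)^2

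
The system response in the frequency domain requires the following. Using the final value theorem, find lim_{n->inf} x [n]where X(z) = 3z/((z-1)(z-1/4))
Final value theorem: lim x[n] = lim_{z->1} (z-1)*X(z)
(z-1)*X(z) = 3z/(z-1/4)
As z->1: 3/(1-1/4) = 3/(3/4) = 4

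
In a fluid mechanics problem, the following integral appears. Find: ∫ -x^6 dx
Using power rule: ∫ -x^6 dx = -1/7 x^7+C = (-1/7)x^7+C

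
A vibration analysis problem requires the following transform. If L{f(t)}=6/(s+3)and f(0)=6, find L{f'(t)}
L{f'(t)} = s·F(s) - f(0) = 6s/(s+3)-6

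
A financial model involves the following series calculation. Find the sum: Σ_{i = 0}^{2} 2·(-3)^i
Geometric series: S = a(1 - r^n)/(1 - r)
a = 2, r = -3, n = 3
S = 2(1 + 27)/4 = 14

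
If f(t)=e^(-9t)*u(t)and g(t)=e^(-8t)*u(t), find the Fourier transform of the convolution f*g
By the convolution theorem: F{f * g} = F(omega) * G(omega)
F(omega) = 1/(9+j * omega), G(omega) = 1/(8+j * omega)
F{f * g} = 1/((9+j * omega)(8+j * omega))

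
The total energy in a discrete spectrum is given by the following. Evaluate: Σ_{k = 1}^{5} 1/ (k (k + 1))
Partial fractions: 1/(k(k + 1))=1/k - 1/(k + 1)
Telescoping sum: 1(1 - 1/6)=1·5/6

Answer: 5/6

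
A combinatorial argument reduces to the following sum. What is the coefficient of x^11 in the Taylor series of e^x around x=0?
Taylor series of e^x = Σ x^n/n!
Coefficient of x^11 = 1/11! = 1/39916800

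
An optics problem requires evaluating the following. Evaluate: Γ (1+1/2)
Γ(n+1/2)=(2n)!√π/(4^n·n!)
=2√π/(4·1)=(1/2)·√π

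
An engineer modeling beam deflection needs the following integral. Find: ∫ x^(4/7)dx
Power rule: ∫ x^(4/7) dx=x^(11/7)/(11/7) + C

Answer: (7/11)·x^(11/7) + C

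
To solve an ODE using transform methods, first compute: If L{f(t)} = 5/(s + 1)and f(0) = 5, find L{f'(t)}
L{f'(t)} = s·F(s) - f(0) = 5s/(s+1)-5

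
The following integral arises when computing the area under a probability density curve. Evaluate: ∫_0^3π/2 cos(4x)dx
Antiderivative: sin(4x)/4
Evaluate at bounds: [sin(4·3π/2)/4] - [sin(4·0)/4]
= ((0) - (0))/4 = 0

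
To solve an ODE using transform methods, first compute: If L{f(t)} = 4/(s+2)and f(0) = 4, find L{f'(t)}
L{f'(t)}=s·F(s) - f(0)=4s/(s+2)-4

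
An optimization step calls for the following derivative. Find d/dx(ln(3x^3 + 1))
Chain rule: d/dx[ln(u)] = u'/u where u = 3x^3 + 1
u' = 9x^2

Answer: (9x^2)/(3x^3 + 1)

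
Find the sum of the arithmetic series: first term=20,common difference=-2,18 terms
Last term: a_n = 20 + (18 - 1)·-2 = -14
Sum = n(a_1 + a_n)/2 = 18(20 + (-14))/2 = 54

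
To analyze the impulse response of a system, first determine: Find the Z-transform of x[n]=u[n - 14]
Using the time-shift property: Z{u[n-14]} = z^(-14)*z/(z-1)
= z^(-13)/(z-1)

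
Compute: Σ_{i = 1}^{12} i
Using formula: Σ i^1=n(n + 1)/2=12·13/2=78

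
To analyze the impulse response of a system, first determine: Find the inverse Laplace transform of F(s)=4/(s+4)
L^(-1){4/(s-a)}=c·e^(at)
Here a=-4, c=4

Answer: 4e^(-4t)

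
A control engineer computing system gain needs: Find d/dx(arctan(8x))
d/dx[arctan(u)] = u'/(1+u²), u = 8x, u' = 8

Answer: 8/(1+64x²)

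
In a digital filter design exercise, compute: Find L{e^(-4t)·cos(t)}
First shifting: L{e^(at)f(t)}=F(s-a)
L{cos(t)}=s/(s² + 1)
Shift: (s + 4)/((s + 4)² + 1)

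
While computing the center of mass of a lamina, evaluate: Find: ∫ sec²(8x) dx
Since d/dx[tan(8x)]=8sec²(8x), integral=tan(8x)/8 + C

Answer: (1/8)tan(8x) + C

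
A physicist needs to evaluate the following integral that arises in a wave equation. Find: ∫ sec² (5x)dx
Since d/dx[tan(5x)] = 5sec²(5x), integral = tan(5x)/5 + C

Answer: (1/5)tan(5x) + C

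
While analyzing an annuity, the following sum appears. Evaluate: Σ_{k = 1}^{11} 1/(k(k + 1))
Partial fractions: 1/(k(k+1)) = 1/k - 1/(k+1)
Telescoping sum: 1(1-1/12) = 1·11/12

Answer: 11/12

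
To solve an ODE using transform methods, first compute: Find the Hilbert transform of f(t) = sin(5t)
The Hilbert transform shifts each frequency component by -pi/2.
H{sin(wt)}=-cos(wt)
With w=5: H{sin(5t)}=-cos(5t)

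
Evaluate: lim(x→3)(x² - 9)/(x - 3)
Factor: (x² - 9) = (x-3)(x+3)
Cancel (x-3): lim(x→3) (x+3) = 6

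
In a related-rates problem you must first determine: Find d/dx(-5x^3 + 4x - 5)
Power rule: d/dx(ax^n)=n·a·x^(n-1)
Term by term: -15·x^2 + 4

Answer: -15x^2 + 4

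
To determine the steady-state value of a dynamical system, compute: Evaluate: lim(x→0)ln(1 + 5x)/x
L'Hôpital (0/0): lim 5/(1 + 5x) / 1 = 5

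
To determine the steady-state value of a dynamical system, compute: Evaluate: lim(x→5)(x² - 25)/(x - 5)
Factor: (x² - 25) = (x-5)(x + 5)
Cancel (x-5): lim(x→5) (x + 5) = 10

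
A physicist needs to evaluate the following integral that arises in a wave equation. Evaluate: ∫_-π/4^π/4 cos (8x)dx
Antiderivative: sin(8x)/8
Evaluate at bounds: [sin(8·π/4)/8] - [sin(8·-π/4)/8]
=((0) - (0))/8=0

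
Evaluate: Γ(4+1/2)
Γ(n + 1/2)=(2n)!√π/(4^n·n!)
=40320√π/(256·24)=(105/16)·√π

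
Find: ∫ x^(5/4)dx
Power rule: ∫ x^(5/4) dx = x^(9/4)/(9/4)+C

Answer: (4/9)·x^(9/4)+C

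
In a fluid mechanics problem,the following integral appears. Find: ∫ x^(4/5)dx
Power rule: ∫ x^(4/5) dx=x^(9/5)/(9/5) + C

Answer: (5/9)·x^(9/5) + C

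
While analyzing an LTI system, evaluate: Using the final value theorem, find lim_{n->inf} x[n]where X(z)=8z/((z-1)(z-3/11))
Final value theorem: lim x[n] = lim_{z->1} (z-1)*X(z)
(z-1)*X(z) = 8z/(z-3/11)
As z->1: 8/(1-3/11) = 8/(8/11) = 11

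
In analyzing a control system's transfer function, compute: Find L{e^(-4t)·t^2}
First shifting: L{e^(at)f(t)} = F(s-a)
L{t^2} = 2/s^3
Shift s → s + 4: 2/(s + 4)^3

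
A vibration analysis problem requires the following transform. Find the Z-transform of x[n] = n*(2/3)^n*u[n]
Using the property Z{n*a^n*u[n]} = az/(z-a)^2
With a = 2/3: X(z) = (2/3)z/(z - 2/3)^2, |z| > 2/3

Answer: (2/3)z/(z - 2/3)^2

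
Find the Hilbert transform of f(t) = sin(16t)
The Hilbert transform shifts each frequency component by -pi/2.
H{sin(wt)}=-cos(wt)
With w=16: H{sin(16t)}=-cos(16t)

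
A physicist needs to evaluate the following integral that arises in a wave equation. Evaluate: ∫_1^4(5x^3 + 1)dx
Step 1: Find antiderivative F(x)=(5/4)x^4 + x
Step 2: F(4) - F(1)=324 - (9/4)=1287/4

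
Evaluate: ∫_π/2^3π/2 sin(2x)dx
Antiderivative: -cos(2x)/2
Evaluate at bounds: [-cos(2·3π/2)/2] - [-cos(2·π/2)/2]
=(-(-1) + (-1))/2=0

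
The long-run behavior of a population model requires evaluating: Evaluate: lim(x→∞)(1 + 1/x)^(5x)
Rewrite as [(1 + 1/x)^x]^5.
lim(1 + 1/x)^x = e^1, so limit = (e^1)^5 = e^5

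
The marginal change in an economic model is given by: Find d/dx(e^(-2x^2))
Chain rule: d/dx[e^u] = e^u · u' where u = -2x^2
u' = -4x

Answer: -4x·e^(-2x^2)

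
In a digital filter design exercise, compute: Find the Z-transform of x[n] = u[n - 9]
Using the time-shift property: Z{u[n-9]}=z^(-9) * z/(z-1)
=z^(-8)/(z-1)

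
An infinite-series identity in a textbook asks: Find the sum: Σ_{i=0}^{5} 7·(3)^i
Geometric series: S = a(1 - r^n)/(1 - r)
a = 7, r = 3, n = 6
S = 7(1-729)/-2 = 2548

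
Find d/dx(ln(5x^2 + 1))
Chain rule: d/dx[ln(u)] = u'/u where u = 5x^2+1
u' = 10x

Answer: (10x)/(5x^2+1)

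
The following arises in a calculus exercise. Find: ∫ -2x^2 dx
Using power rule: ∫ -2x^2 dx = -2/3 x^3+C = (-2/3)x^3+C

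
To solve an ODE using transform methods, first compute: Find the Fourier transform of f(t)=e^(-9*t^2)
The Fourier transform of a Gaussian e^(-a*t^2) is sqrt(pi/a)*e^(-omega^2/(4a)).
With a=9: F(omega)=sqrt(pi)/3*e^(-omega^2/36)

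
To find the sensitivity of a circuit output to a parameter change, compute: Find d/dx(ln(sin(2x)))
Chain rule: d/dx[ln(u)]=u'/u where u=sin(2x)
u'=2cos(2x)

Answer: (2cos(2x))/(sin(2x))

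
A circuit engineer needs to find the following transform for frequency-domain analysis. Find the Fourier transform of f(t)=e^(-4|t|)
Using the standard pair: F{e^(-a|t|)} = 2a/(a^2+omega^2)
With a = 4: F(omega) = 8/(16+omega^2)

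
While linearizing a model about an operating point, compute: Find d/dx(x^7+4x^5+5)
Power rule: d/dx(ax^n) = n·a·x^(n-1)
Term by term: 7·x^6+20·x^4

Answer: 7x^6+20x^4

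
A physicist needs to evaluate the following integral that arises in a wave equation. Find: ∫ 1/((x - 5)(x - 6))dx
Partial fractions: 1/((x-5)(x-6)) = A/(x-5)+B/(x-6)
A = -1, B = 1
∫ [-1· 1/(x-5)+1· 1/(x-6)] dx
= (1)[ln|x-6| - ln|x-5|]+C

Answer: ln|(x-6)/(x-5)|+C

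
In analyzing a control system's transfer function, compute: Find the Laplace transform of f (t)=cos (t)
L{cos(wt)} = s/(s² + w²)
L{cos(t)} = s/(s² + 1)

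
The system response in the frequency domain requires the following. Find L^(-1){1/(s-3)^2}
L^(-1){1/(s-a)^n}=t^(n-1)·e^(at)/(n-1)!
Here a=3, n=2: t^1·e^(3t)/1

Answer: t·e^(3t)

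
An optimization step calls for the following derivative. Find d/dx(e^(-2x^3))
Chain rule: d/dx[e^u]=e^u · u' where u=-2x^3
u'=-6x^2

Answer: -6x^2·e^(-2x^3)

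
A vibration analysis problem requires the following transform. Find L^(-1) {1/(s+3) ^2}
L^(-1){1/(s-a)^n}=t^(n-1)·e^(at)/(n-1)!
Here a=-3, n=2: t^1·e^(-3t)/1

Answer: t·e^(-3t)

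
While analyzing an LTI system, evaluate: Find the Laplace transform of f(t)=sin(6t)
L{sin(wt)}=w/(s²+w²)
L{sin(6t)}=6/(s²+36)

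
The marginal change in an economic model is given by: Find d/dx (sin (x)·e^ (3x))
Product rule: (fg)' = f'g+fg'
f = sin(x), f' = cos(x)
g = e^(3x), g' = 3·e^(3x)

Answer: cos(x)·e^(3x)+3·sin(x)·e^(3x)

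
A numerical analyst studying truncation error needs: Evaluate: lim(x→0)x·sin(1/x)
Squeeze theorem: -|x| ≤ x·sin(1/x) ≤ |x|
Since x → 0 as x → 0, by squeeze theorem the limit is 0

Answer: 0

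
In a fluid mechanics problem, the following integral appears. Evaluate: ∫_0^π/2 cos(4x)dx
Antiderivative: sin(4x)/4
Evaluate at bounds: [sin(4·π/2)/4] - [sin(4·0)/4]
=((0) - (0))/4=0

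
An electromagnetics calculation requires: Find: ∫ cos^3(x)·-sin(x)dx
Let u = cos(x), du = -sin(x) dx
∫ u^3 du = u^4/4 + C

Answer: cos^4(x)/4 + C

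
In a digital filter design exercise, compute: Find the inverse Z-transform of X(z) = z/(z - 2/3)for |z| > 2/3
Standard pair: z/(z-a) <-> a^n*u[n] for causal signals
With a = 2/3: x[n] = (2/3)^n*u[n]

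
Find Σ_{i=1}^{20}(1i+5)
= 1·Σ i + 5·20 = 1·210 + 100 = 310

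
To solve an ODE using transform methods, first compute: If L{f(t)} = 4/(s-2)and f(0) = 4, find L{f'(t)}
L{f'(t)}=s·F(s) - f(0)=4s/(s-2) - 4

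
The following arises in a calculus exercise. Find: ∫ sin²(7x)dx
Using identity sin²(u) = (1 - cos(2u))/2:
∫ (1 - cos(14x))/2 dx = x/2 - sin(14x)/28 + C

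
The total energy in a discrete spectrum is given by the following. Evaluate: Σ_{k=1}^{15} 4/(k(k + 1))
Partial fractions: 4/(k(k + 1)) = 4/k - 4/(k + 1)
Telescoping sum: 4(1 - 1/16) = 4·15/16

Answer: 15/4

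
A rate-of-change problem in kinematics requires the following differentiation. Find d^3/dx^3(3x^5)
Apply power rule 3 times:
d^1: 15x^4
d^2: 60x^3
d^3: 180x^2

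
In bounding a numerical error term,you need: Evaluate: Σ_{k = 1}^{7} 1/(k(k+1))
Partial fractions: 1/(k(k+1)) = 1/k - 1/(k+1)
Telescoping sum: 1(1-1/8) = 1·7/8

Answer: 7/8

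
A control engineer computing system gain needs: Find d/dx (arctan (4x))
d/dx[arctan(u)] = u'/(1 + u²), u = 4x, u' = 4

Answer: 4/(1 + 16x²)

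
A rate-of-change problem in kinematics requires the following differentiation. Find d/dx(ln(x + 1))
Chain rule: d/dx[ln(u)]=u'/u where u=x+1
u'=1

Answer: (1)/(x+1)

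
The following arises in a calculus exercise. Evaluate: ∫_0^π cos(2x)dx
Antiderivative: sin(2x)/2
Evaluate at bounds: [sin(2·π)/2] - [sin(2·0)/2]
= ((0) - (0))/2 = 0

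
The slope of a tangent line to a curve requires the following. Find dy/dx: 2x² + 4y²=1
Differentiate: 4x+8y·(dy/dx)=0
dy/dx=-4x/(8y)=-(1/2)·(x/y)

Answer: dy/dx=-(1/2)·(x/y)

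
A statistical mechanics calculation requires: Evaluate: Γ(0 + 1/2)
Γ(1/2)=√π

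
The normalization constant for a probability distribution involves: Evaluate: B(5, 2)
B(x,y)=Γ(x)Γ(y)/Γ(x+y)=(x-1)!(y-1)!/(x+y-1)!
B(5,2)=4!·1!/6!=1/30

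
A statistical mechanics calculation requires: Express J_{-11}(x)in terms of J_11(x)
For integer n: J_{-n}(x) = (-1)^n J_n(x)
With n = 11: J_{-11}(x) = (-1)^11 J_11(x) = -J_11(x)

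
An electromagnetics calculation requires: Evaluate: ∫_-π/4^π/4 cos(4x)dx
Antiderivative: sin(4x)/4
Evaluate at bounds: [sin(4·π/4)/4] - [sin(4·-π/4)/4]
= ((0) - (0))/4 = 0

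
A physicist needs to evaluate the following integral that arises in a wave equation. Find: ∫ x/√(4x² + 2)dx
Let u = 4x²+2, du = 8x dx
∫ (1/8)·u^(-1/2) du = √u/4+C

Answer: √(4x²+2)/4+C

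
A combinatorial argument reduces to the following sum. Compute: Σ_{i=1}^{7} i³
Using formula: Σ i^3 = [n(n + 1)/2]² = [7·8/2]² = 784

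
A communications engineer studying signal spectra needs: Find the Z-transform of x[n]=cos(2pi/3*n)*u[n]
Z{cos(w0 * n) * u[n]} = z(z - cos(w0))/(z^2 - 2z * cos(w0) + 1)
With w0 = 2pi/3: X(z) = z(z - cos(2pi/3))/(z^2 - 2z * cos(2pi/3) + 1)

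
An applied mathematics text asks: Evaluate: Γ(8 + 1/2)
Γ(n + 1/2)=(2n)!√π/(4^n·n!)
=20922789888000√π/(65536·40320)=(2027025/256)·√π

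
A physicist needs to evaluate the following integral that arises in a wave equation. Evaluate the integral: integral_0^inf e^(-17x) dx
integral_0^inf e^(-17x) dx = [-1/17 * e^(-17x)]_0^inf
= 0 - (-1/17) = 1/17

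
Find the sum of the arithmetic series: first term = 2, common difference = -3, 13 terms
Last term: a_n=2+(13-1)·-3=-34
Sum=n(a_1+a_n)/2=13(2+(-34))/2=-208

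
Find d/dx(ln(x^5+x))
Chain rule: d/dx[ln(u)] = u'/u where u = x^5+x
u' = 5x^4+1

Answer: (5x^4+1)/(x^5+x)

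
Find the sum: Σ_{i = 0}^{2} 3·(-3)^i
Geometric series: S=a(1 - r^n)/(1 - r)
a=3, r=-3, n=3
S=3(1 + 27)/4=21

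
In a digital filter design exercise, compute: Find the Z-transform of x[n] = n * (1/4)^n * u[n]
Using the property Z{n * a^n * u[n]}=az/(z-a)^2
With a=1/4: X(z)=(1/4)z/(z - 1/4)^2, |z| > 1/4

Answer: (1/4)z/(z - 1/4)^2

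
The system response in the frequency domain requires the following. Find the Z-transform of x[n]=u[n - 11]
Using the time-shift property: Z{u[n-11]}=z^(-11)*z/(z-1)
=z^(-10)/(z-1)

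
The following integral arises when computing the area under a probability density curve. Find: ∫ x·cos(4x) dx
By parts: u=x, dv=cos(4x) dx
du=dx, v=sin(4x)/4
=x·sin(4x)/4 + cos(4x)/4² + C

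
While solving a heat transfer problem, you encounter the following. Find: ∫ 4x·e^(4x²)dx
Let u = 4x², du = 8x dx
∫ (1/2)e^u du = e^u/2 + C

Answer: e^(4x²)/2 + C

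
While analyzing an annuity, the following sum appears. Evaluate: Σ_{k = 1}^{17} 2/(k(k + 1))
Partial fractions: 2/(k(k+1)) = 2/k - 2/(k+1)
Telescoping sum: 2(1-1/18) = 2·17/18

Answer: 17/9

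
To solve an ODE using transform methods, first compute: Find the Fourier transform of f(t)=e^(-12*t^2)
The Fourier transform of a Gaussian e^(-a*t^2) is sqrt(pi/a)*e^(-omega^2/(4a)).
With a=12: F(omega)=sqrt(pi/12)*e^(-omega^2/48)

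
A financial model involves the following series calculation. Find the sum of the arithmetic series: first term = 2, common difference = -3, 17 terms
Last term: a_n=2 + (17 - 1)·-3=-46
Sum=n(a_1 + a_n)/2=17(2 + (-46))/2=-374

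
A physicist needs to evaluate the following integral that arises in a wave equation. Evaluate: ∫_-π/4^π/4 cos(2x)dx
Antiderivative: sin(2x)/2
Evaluate at bounds: [sin(2·π/4)/2] - [sin(2·-π/4)/2]
= ((1) - (-1))/2 = 1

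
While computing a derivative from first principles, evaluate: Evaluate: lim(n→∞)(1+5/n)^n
This is the definition of e^5: lim(1+5/n)^n = e^5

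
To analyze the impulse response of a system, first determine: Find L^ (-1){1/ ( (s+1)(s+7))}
Partial fractions: 1/((s+1)(s+7)) = A/(s+1)+B/(s+7)
Cover-up: A = 1/(s+7)|_{s = -1} = 1/6; B = 1/(s+1)|_{s = -7} = -1/6
L^(-1) = (1/6)e^(-t) - (1/6)e^(-7t)

Answer: (1/6)(e^(-t) - e^(-7t))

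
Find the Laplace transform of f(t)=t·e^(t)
L{t·e^(at)} = 1/(s-a)²
L{t·e^(t)} = 1/(s-1)²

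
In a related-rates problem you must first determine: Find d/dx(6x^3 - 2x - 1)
Power rule: d/dx(ax^n)=n·a·x^(n-1)
Term by term: 18·x^2-2

Answer: 18x^2-2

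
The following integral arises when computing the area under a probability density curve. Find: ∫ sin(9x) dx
Using substitution u = 9x: ∫ sin(u) du/9 = -cos(u)/9 + C

Answer: (-1/9)cos(9x) + C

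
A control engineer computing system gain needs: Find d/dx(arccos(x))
d/dx[arccos(u)] = -u'/√(1-u²), u = x, u' = 1

Answer: -1/√(1-x²)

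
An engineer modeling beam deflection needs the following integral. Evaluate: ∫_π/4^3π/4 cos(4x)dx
Antiderivative: sin(4x)/4
Evaluate at bounds: [sin(4·3π/4)/4] - [sin(4·π/4)/4]
=((0) - (0))/4=0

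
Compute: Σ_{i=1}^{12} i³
Using formula: Σ i^3 = [n(n+1)/2]² = [12·13/2]² = 6084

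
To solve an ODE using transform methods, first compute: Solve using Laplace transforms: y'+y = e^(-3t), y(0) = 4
Take L: sY - 4+Y = 1/(s+3)
Y(s+1) = 1/(s+3)+4
Y = 1/((s+3)(s+1))+4/(s+1)
Partial fractions: 1/((s+3)(s+1)) = -(1/2)/(s+3)+(1/2)/(s+1)
So Y = -(1/2)/(s+3)+(9/2)/(s+1)
Inverse Laplace transform (L^(-1){1/(s+3)} = e^(-3t), L^(-1){1/(s+1)} = e^(-t)):

Answer: y(t) = (-1/2)·e^(-3t)+(9/2)·e^(-t)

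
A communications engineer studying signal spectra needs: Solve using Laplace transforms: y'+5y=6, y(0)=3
Take L of both sides: sY(s) - 3 + 5Y(s)=6/s
Y(s)(s + 5)=6/s + 3
Y(s)=6/(s(s + 5)) + 3/(s + 5)
Partial fractions: 6/(s(s + 5))=(6/5)/s - (6/5)/(s + 5)
So Y(s)=(6/5)/s + (9/5)/(s + 5)
Inverse transform (L^(-1){1/s}=1, L^(-1){1/(s + 5)}=e^(-5t)):

Answer: y(t)=6/5 + (9/5)·e^(-5t)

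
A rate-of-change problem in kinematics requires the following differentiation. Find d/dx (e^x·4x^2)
Product rule: (fg)'=f'g+fg'
f=e^x, f'=e^x
g=4x^2, g'=8x

Answer: 4·e^x·x^2+8·e^x·x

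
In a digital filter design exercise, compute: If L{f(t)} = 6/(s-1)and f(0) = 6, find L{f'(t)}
L{f'(t)}=s·F(s) - f(0)=6s/(s-1) - 6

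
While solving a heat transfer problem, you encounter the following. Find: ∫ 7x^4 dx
Using power rule: ∫ 7x^4 dx=7/5 x^5+C=(7/5)x^5+C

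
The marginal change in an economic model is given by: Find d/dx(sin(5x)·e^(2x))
Product rule: (fg)' = f'g + fg'
f = sin(5x), f' = 5·cos(5x)
g = e^(2x), g' = 2·e^(2x)

Answer: 5·cos(5x)·e^(2x) + 2·sin(5x)·e^(2x)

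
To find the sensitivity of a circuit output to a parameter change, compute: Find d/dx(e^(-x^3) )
Chain rule: d/dx[e^u] = e^u · u' where u = -x^3
u' = -3x^2

Answer: -3x^2·e^(-x^3)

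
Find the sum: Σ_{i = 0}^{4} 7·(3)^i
Geometric series: S = a(1 - r^n)/(1 - r)
a = 7, r = 3, n = 5
S = 7(1 - 243)/-2 = 847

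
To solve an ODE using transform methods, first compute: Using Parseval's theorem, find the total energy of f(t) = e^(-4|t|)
Parseval's theorem: E=integral |f(t)|^2 dt=(1/2pi) integral |F(omega)|^2 domega
E=integral_{-inf}^{inf} e^(-8|t|) dt=2 * integral_0^inf e^(-8t) dt=2/(2 * 4)=1/4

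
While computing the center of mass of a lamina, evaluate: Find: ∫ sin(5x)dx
Using substitution u=5x: ∫ sin(u) du/5=-cos(u)/5+C

Answer: (-1/5)cos(5x)+C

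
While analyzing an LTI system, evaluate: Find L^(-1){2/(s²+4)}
L^(-1){w/(s² + w²)}=sin(wt)
Here w=2

Answer: sin(2t)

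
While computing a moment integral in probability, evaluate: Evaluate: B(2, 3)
B(x,y) = Γ(x)Γ(y)/Γ(x+y) = (x-1)!(y-1)!/(x+y-1)!
B(2,3) = 1!·2!/4! = 1/12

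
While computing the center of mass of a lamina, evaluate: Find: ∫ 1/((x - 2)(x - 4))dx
Partial fractions: 1/((x-2)(x-4))=A/(x-2) + B/(x-4)
A=-1/2, B=1/2
∫ [-1/2· 1/(x-2) + 1/2· 1/(x-4)] dx
=(1/2)[ln|x-4| - ln|x-2|] + C

Answer: (1/2)·ln|(x-4)/(x-2)| + C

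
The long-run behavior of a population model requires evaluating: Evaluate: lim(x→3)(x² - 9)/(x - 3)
Factor: (x² - 9) = (x-3)(x+3)
Cancel (x-3): lim(x→3) (x+3) = 6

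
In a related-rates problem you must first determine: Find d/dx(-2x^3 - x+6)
Power rule: d/dx(ax^n) = n·a·x^(n-1)
Term by term: -6·x^2 - 1

Answer: -6x^2 - 1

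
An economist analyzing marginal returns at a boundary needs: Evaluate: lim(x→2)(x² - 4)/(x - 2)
Factor: (x² - 4)=(x-2)(x+2)
Cancel (x-2): lim(x→2) (x+2)=4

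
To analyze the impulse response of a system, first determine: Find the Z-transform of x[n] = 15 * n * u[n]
Z{n * u[n]}=z/(z-1)^2
By linearity: Z{15 * n * u[n]}=15z/(z-1)^2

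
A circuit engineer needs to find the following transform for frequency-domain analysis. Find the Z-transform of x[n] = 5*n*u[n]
Z{n * u[n]} = z/(z-1)^2
By linearity: Z{5 * n * u[n]} = 5z/(z-1)^2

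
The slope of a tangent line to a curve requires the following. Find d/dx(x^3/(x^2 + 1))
Quotient rule: (f/g)'=(f'g - fg')/g²
f=x^3, f'=3x^2
g=x^2 + 1, g'=2x

Answer: (3x^2·(x^2 + 1) - 2x^4)/(x^2 + 1)²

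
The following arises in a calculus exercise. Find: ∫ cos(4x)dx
Using substitution u=4x: ∫ cos(u) du/4=sin(u)/4+C

Answer: (1/4)sin(4x)+C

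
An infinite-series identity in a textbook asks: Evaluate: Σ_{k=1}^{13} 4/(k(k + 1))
Partial fractions: 4/(k(k+1)) = 4/k - 4/(k+1)
Telescoping sum: 4(1-1/14) = 4·13/14

Answer: 26/7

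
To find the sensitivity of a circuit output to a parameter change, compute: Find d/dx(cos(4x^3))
Chain rule: d/dx[cos(u)] = -sin(u)·u' where u = 4x^3
u' = 12x^2

Answer: -12x^2·sin(4x^3)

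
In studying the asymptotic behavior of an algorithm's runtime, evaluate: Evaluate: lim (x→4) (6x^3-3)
Polynomial is continuous, so substitute x=4:
6·4^3 - 3=381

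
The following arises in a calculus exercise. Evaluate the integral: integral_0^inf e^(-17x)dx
integral_0^inf e^(-17x) dx = [-1/17 * e^(-17x)]_0^inf
= 0 - (-1/17) = 1/17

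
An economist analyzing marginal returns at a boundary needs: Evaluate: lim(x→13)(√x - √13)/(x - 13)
Multiply by conjugate (√x+√13)/(√x+√13):
= (x - 13)/((x - 13)(√x+√13)) = 1/(√x+√13)
As x → 13: 1/(2√13)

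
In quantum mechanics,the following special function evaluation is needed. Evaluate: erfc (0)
erfc(x) = 1 - erf(x); erfc(0) = 1 - erf(0) = 1-0 = 1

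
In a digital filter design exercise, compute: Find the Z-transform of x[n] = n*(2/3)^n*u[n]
Using the property Z{n * a^n * u[n]} = az/(z-a)^2
With a = 2/3: X(z) = (2/3)z/(z - 2/3)^2, |z| > 2/3

Answer: (2/3)z/(z - 2/3)^2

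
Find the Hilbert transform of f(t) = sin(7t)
The Hilbert transform shifts each frequency component by -pi/2.
H{sin(wt)} = -cos(wt)
With w = 7: H{sin(7t)} = -cos(7t)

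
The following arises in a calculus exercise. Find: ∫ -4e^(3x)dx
Since d/dx[e^(3x)] = 3e^(3x), we get -4/3 e^(3x)+C

Answer: (-4/3)e^(3x)+C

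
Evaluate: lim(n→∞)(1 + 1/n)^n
This is the definition of e^1: lim(1+1/n)^n=e^1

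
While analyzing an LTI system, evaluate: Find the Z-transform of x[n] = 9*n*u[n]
Z{n * u[n]}=z/(z-1)^2
By linearity: Z{9 * n * u[n]}=9z/(z-1)^2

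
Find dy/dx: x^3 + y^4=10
Differentiate: 3x^2+4y^3·(dy/dx)=0
dy/dx=-3x^2/(4y^3)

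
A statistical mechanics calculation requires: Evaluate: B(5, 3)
B(x,y)=Γ(x)Γ(y)/Γ(x + y)=(x-1)!(y-1)!/(x + y-1)!
B(5,3)=4!·2!/7!=1/105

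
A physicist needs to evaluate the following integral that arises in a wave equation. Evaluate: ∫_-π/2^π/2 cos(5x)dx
Antiderivative: sin(5x)/5
Evaluate at bounds: [sin(5·π/2)/5] - [sin(5·-π/2)/5]
=((1) - (-1))/5=2/5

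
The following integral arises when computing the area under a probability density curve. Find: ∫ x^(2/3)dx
Power rule: ∫ x^(2/3) dx=x^(5/3)/(5/3)+C

Answer: (3/5)·x^(5/3)+C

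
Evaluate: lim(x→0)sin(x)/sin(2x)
sin(u) ≈ u for small u:
sin(x)/sin(2x) ≈ x/(2x)=1/2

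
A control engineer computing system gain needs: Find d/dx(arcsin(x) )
d/dx[arcsin(u)]=u'/√(1-u²), u=x, u'=1

Answer: 1/√(1-x²)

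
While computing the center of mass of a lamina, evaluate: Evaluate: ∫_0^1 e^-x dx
Antiderivative: -e^-x
Evaluate: -(e^-1 - 1)

Answer: (e^-1 - 1)/(-1)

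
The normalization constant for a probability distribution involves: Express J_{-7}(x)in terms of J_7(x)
For integer n: J_{-n}(x)=(-1)^n J_n(x)
With n=7: J_{-7}(x)=(-1)^7 J_7(x)=-J_7(x)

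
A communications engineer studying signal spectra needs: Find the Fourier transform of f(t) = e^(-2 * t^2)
The Fourier transform of a Gaussian e^(-a * t^2) is sqrt(pi/a) * e^(-omega^2/(4a)).
With a=2: F(omega)=sqrt(pi/2) * e^(-omega^2/8)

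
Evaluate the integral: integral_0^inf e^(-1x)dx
integral_0^inf e^(-1x) dx = [-1/1*e^(-1x)]_0^inf
= 0 - (-1/1) = 1/1

Answer: 1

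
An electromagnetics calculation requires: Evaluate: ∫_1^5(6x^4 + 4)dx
Step 1: Find antiderivative F(x) = (6/5)x^5+4x
Step 2: F(5) - F(1) = 3770 - (26/5) = 18824/5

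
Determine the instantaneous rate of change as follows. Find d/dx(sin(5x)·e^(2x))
Product rule: (fg)'=f'g + fg'
f=sin(5x), f'=5·cos(5x)
g=e^(2x), g'=2·e^(2x)

Answer: 5·cos(5x)·e^(2x) + 2·sin(5x)·e^(2x)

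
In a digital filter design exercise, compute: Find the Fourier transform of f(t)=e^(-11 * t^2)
The Fourier transform of a Gaussian e^(-a*t^2) is sqrt(pi/a)*e^(-omega^2/(4a)).
With a=11: F(omega)=sqrt(pi/11)*e^(-omega^2/44)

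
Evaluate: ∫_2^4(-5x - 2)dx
Step 1: Find antiderivative F(x) = (-5/2)x^2 - 2x
Step 2: F(4) - F(2) = -48 - (-14) = -34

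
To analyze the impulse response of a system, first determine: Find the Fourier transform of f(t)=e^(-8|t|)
Using the standard pair: F{e^(-a|t|)} = 2a/(a^2 + omega^2)
With a = 8: F(omega) = 16/(64 + omega^2)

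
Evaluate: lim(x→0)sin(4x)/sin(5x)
sin(u) ≈ u for small u:
sin(4x)/sin(5x) ≈ 4x/(5x)=4/5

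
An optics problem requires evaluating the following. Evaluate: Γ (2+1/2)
Γ(n+1/2)=(2n)!√π/(4^n·n!)
=24√π/(16·2)=(3/4)·√π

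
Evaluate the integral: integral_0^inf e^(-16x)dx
integral_0^inf e^(-16x) dx = [-1/16*e^(-16x)]_0^inf
= 0 - (-1/16) = 1/16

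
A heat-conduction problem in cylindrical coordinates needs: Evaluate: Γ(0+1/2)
Γ(1/2)=√π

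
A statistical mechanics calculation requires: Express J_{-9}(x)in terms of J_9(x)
For integer n: J_{-n}(x) = (-1)^n J_n(x)
With n = 9: J_{-9}(x) = (-1)^9 J_9(x) = -J_9(x)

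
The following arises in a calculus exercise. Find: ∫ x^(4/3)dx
Power rule: ∫ x^(4/3) dx=x^(7/3)/(7/3) + C

Answer: (3/7)·x^(7/3) + C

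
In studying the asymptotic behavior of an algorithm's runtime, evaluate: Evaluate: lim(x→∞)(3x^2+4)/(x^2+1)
Divide numerator and denominator by x^2:
lim (3+4/x^2)/(1+1/x^2) = 3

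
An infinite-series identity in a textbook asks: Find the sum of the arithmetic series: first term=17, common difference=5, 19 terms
Last term: a_n = 17+(19-1)·5 = 107
Sum = n(a_1+a_n)/2 = 19(17+107)/2 = 1178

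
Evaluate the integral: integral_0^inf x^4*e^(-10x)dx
This is a Gamma integral. Substitute u = 10x (du = 10 dx):
integral_0^inf x^4 * e^(-10x) dx = (1/10^5) integral_0^inf u^4 * e^(-u) du
= Gamma(5)/10^5 = 4!/10^5 = 24/100000

Answer: 3/12500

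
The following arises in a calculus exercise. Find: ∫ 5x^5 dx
Using power rule: ∫ 5x^5 dx=5/6 x^6+C=(5/6)x^6+C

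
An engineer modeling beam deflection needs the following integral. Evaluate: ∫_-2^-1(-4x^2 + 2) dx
Step 1: Find antiderivative F(x)=(-4/3)x^3 + 2x
Step 2: F(-1) - F(-2)=-2/3 - (20/3)=-22/3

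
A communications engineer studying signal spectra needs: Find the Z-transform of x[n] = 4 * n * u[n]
Z{n*u[n]}=z/(z-1)^2
By linearity: Z{4*n*u[n]}=4z/(z-1)^2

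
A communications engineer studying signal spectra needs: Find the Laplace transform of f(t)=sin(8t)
L{sin(wt)}=w/(s²+w²)
L{sin(8t)}=8/(s²+64)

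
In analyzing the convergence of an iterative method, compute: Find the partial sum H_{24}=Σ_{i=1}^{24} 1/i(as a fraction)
H_24=1+1/2+1/3+...+1/24
=1347822955/356948592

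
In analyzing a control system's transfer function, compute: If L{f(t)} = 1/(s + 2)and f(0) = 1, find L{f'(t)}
L{f'(t)}=s·F(s) - f(0)=s/(s + 2) - 1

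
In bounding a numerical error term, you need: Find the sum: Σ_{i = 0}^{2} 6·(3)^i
Geometric series: S=a(1 - r^n)/(1 - r)
a=6, r=3, n=3
S=6(1-27)/-2=78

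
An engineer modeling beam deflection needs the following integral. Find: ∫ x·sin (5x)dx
By parts: u = x, dv = sin(5x) dx
du = dx, v = -cos(5x)/5
= -x·cos(5x)/5 + sin(5x)/5² + C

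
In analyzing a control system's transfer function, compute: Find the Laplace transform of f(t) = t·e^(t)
L{t·e^(at)} = 1/(s-a)²
L{t·e^(t)} = 1/(s-1)²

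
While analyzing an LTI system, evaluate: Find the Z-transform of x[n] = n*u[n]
Standard pair: Z{n * u[n]} = z/(z-1)^2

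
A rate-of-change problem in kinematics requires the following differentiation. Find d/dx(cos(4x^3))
Chain rule: d/dx[cos(u)] = -sin(u)·u' where u = 4x^3
u' = 12x^2

Answer: -12x^2·sin(4x^3)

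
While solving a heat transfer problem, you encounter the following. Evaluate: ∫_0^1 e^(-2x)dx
Antiderivative: (1/(-2))e^(-2x)
Evaluate: (1/(-2))(e^-2 - 1)

Answer: (e^-2 - 1)/(-2)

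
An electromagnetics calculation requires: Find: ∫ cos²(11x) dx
Using identity cos²(u)=(1+cos(2u))/2:
∫ (1+cos(22x))/2 dx=x/2+sin(22x)/44+C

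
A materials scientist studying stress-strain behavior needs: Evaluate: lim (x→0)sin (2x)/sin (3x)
sin(u) ≈ u for small u:
sin(2x)/sin(3x) ≈ 2x/(3x) = 2/3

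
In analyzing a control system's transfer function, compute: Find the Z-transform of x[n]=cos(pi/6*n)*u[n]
Z{cos(w0 * n) * u[n]} = z(z - cos(w0))/(z^2-2z * cos(w0)+1)
With w0 = pi/6: X(z) = z(z - cos(pi/6))/(z^2-2z * cos(pi/6)+1)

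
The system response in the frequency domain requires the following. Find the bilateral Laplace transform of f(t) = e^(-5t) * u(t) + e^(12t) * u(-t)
For e^(-5t)*u(t): L=1/(s+5), Re(s) > -5
For e^(12t)*u(-t): L=-1/(s-12), Re(s) < 12
Combined: F(s)=1/(s+5)-1/(s-12), -5 < Re(s) < 12

Answer: 1/(s+5)-1/(s-12), ROC: -5 < Re(s) < 12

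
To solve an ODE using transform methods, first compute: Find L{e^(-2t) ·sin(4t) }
First shifting: L{e^(at)f(t)}=F(s-a)
L{sin(4t)}=4/(s²+16)
Shift: 4/((s+2)²+16)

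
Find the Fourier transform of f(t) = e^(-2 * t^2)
The Fourier transform of a Gaussian e^(-a*t^2) is sqrt(pi/a)*e^(-omega^2/(4a)).
With a = 2: F(omega) = sqrt(pi/2)*e^(-omega^2/8)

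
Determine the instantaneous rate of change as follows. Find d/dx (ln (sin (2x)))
Chain rule: d/dx[ln(u)]=u'/u where u=sin(2x)
u'=2cos(2x)

Answer: (2cos(2x))/(sin(2x))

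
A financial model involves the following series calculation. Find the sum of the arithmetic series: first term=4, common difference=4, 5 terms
Last term: a_n=4+(5-1)·4=20
Sum=n(a_1+a_n)/2=5(4+20)/2=60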